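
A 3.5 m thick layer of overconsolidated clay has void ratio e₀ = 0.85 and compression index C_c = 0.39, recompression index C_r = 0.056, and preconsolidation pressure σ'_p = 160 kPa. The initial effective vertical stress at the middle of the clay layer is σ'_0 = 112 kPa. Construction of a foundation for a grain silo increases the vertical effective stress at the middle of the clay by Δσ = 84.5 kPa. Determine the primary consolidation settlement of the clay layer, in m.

S_c ≈ 0.0823 m

Final effective stress: σ'_f = 112 + 84.5 = 196.5 kPa.
σ'_f = 196.5 > σ'_p = 160 kPa, so the stress path crosses the preconsolidation pressure — recompression up to σ'_p, then virgin compression beyond:
S_c = H/(1+e₀)·[C_r·log₁₀(σ'_p/σ'_0) + C_c·log₁₀(σ'_f/σ'_p)]
    = 3.5/1.85 × [0.056×log₁₀(160/112) + 0.39×log₁₀(196.5/160)]
    = 1.8919 × [0.0086745 + 0.034805] = 0.08226 m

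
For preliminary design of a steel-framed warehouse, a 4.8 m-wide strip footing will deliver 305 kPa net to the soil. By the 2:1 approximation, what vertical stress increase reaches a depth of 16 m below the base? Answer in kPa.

By the 2:1 method the load spreads at 1 horizontal : 2 vertical, so at depth z the loaded area has grown by z in each plan dimension:
Δσ = qB/(B+z) = 305×4.8/(4.8+16) = 70.385 kPa

Δσ_z ≈ 70.4 kPa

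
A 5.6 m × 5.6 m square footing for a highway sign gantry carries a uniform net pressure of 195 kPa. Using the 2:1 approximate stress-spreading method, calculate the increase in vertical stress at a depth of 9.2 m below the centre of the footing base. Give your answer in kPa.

Δσ_z ≈ 27.9 kPa

By the 2:1 method the load spreads at 1 horizontal : 2 vertical, so at depth z the loaded area has grown by z in each plan dimension:
Δσ = qBL/((B+z)(L+z)) = 195×5.6×5.6/((5.6+9.2)(5.6+9.2)) = 27.918 kPa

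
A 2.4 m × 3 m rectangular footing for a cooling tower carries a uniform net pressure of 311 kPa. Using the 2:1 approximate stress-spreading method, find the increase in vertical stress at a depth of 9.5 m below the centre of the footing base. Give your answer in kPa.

Δσ_z ≈ 15.1 kPa

By the 2:1 method the load spreads at 1 horizontal : 2 vertical, so at depth z the loaded area has grown by z in each plan dimension:
Δσ = qBL/((B+z)(L+z)) = 311×2.4×3/((2.4+9.5)(3+9.5)) = 15.053 kPa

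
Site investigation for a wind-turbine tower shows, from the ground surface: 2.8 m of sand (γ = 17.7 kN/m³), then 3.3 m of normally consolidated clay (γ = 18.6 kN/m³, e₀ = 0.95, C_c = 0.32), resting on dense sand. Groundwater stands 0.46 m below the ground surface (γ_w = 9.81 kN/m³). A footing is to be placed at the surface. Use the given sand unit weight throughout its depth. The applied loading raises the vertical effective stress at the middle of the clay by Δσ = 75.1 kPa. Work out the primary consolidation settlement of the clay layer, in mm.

S_c ≈ 244 mm

Mid-depth of clay below the ground surface: z = 2.8 + 3.3/2 = 4.45 m.
Total vertical stress at mid-clay: σ_v = 17.7×2.8 + 18.6×1.65 = 80.25 kPa.
Pore pressure: u = 9.81×(4.45 − 0.46) = 39.142 kPa.
Initial effective stress: σ'_0 = σ_v − u = 80.25 − 39.142 = 41.108 kPa.
Final effective stress: σ'_f = σ'_0 + Δσ = 41.108 + 75.1 = 116.21 kPa.
Normally consolidated clay, so the full stress increment lies on the virgin compression line:
S_c = C_c·H/(1+e₀)·log₁₀(σ'_f/σ'_0) = 0.32×3.3/(1+0.95)×log₁₀(116.21/41.108)
    = 0.54154 × 0.45132 = 0.2444 m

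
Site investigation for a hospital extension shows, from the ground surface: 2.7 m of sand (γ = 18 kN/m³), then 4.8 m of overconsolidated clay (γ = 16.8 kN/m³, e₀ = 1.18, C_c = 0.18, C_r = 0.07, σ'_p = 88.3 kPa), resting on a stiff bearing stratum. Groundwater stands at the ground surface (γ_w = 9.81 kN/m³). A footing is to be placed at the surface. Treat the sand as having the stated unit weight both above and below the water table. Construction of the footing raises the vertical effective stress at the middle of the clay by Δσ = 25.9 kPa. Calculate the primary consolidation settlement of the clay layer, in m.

S_c ≈ 0.0342 m

Mid-depth of clay below the ground surface: z = 2.7 + 4.8/2 = 5.1 m.
Total vertical stress at mid-clay: σ_v = 18×2.7 + 16.8×2.4 = 88.92 kPa.
Pore pressure: u = 9.81×(5.1 − 0) = 50.031 kPa.
Initial effective stress: σ'_0 = σ_v − u = 88.92 − 50.031 = 38.889 kPa.
Final effective stress: σ'_f = 38.889 + 25.9 = 64.789 kPa.
σ'_f = 64.789 ≤ σ'_p = 88.3 kPa, so the clay remains overconsolidated and only the recompression index applies:
S_c = C_r·H/(1+e₀)·log₁₀(σ'_f/σ'_0) = 0.07×4.8/2.18×log₁₀(64.789/38.889)
    = 0.15413 × 0.22167 = 0.03417 m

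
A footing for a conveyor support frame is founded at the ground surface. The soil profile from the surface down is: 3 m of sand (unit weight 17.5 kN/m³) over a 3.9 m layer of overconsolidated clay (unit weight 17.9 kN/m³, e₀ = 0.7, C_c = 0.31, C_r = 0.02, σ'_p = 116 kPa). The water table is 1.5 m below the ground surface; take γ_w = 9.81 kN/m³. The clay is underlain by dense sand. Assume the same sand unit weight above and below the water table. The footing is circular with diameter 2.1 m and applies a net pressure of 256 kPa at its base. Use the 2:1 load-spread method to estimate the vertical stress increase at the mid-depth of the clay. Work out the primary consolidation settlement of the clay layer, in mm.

S_c ≈ 7.04 mm

Mid-depth of clay below the ground surface: z = 3 + 3.9/2 = 4.95 m.
Total vertical stress at mid-clay: σ_v = 17.5×3 + 17.9×1.95 = 87.405 kPa.
Pore pressure: u = 9.81×(4.95 − 1.5) = 33.845 kPa.
Initial effective stress: σ'_0 = σ_v − u = 87.405 − 33.845 = 53.56 kPa.
Stress increase at mid-clay by the 2:1 spreading method:
Δσ ≈ qD²/(D+z)² = 256×2.1²/(2.1+4.95)² = 22.714 kPa
Final effective stress: σ'_f = 53.56 + 22.714 = 76.274 kPa.
σ'_f = 76.274 ≤ σ'_p = 116 kPa, so the clay remains overconsolidated and only the recompression index applies:
S_c = C_r·H/(1+e₀)·log₁₀(σ'_f/σ'_0) = 0.02×3.9/1.7×log₁₀(76.274/53.56)
    = 0.045882 × 0.15354 = 0.007045 m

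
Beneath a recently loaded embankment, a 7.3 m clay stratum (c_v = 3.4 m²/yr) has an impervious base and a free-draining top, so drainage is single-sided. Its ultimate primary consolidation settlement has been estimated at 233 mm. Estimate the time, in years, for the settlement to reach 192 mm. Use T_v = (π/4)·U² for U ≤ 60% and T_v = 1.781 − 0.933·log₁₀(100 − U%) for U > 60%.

Drainage path length: H_d = H = 7.3 m (single drainage).
U = S(t)/S_ult = 192/233 = 0.824.
U > 60%: T_v = 1.781 − 0.933·log₁₀(100 − 82.403) = 0.61902.
t = T_v·H_d²/c_v = 0.61902×7.3²/3.4 = 9.702 years.

t ≈ 9.7 years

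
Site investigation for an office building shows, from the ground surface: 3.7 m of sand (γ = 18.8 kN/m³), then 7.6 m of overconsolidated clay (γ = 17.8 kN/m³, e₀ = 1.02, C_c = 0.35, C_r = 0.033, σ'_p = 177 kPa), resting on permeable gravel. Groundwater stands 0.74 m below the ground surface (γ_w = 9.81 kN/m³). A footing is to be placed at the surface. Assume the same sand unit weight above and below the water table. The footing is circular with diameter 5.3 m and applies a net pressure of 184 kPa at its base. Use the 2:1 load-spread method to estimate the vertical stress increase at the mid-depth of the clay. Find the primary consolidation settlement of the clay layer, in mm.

Mid-depth of clay below the ground surface: z = 3.7 + 7.6/2 = 7.5 m.
Total vertical stress at mid-clay: σ_v = 18.8×3.7 + 17.8×3.8 = 137.2 kPa.
Pore pressure: u = 9.81×(7.5 − 0.74) = 66.316 kPa.
Initial effective stress: σ'_0 = σ_v − u = 137.2 − 66.316 = 70.884 kPa.
Stress increase at mid-clay by the 2:1 spreading method:
Δσ ≈ qD²/(D+z)² = 184×5.3²/(5.3+7.5)² = 31.546 kPa
Final effective stress: σ'_f = 70.884 + 31.546 = 102.43 kPa.
σ'_f = 102.43 ≤ σ'_p = 177 kPa, so the clay remains overconsolidated and only the recompression index applies:
S_c = C_r·H/(1+e₀)·log₁₀(σ'_f/σ'_0) = 0.033×7.6/2.02×log₁₀(102.43/70.884)
    = 0.12416 × 0.15988 = 0.01985 m

S_c ≈ 19.9 mm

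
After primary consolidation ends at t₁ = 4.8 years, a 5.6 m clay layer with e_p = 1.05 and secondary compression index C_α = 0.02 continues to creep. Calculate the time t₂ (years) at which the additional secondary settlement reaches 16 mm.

t₂ ≈ 9.42 years

S_s = C_α·H/(1+e_p)·log₁₀(t₂/t₁) ⇒ log₁₀(t₂/t₁) = S_s·(1+e_p)/(C_α·H).
log₁₀(t₂/t₁) = 0.016 × (1+1.05) / (0.02×5.6) = 0.2929
t₂ = t₁ × 10^0.2929 = 4.8 × 1.963 = 9.421 years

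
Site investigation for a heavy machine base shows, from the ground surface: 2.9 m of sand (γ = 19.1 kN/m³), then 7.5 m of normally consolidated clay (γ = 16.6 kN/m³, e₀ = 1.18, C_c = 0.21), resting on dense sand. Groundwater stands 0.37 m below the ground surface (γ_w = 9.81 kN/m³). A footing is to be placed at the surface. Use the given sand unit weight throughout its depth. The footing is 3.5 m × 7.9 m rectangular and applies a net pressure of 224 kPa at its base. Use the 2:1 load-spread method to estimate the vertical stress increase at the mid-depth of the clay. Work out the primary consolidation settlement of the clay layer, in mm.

S_c ≈ 175 mm

Mid-depth of clay below the ground surface: z = 2.9 + 7.5/2 = 6.65 m.
Total vertical stress at mid-clay: σ_v = 19.1×2.9 + 16.6×3.75 = 117.64 kPa.
Pore pressure: u = 9.81×(6.65 − 0.37) = 61.607 kPa.
Initial effective stress: σ'_0 = σ_v − u = 117.64 − 61.607 = 56.033 kPa.
Stress increase at mid-clay by the 2:1 spreading method:
Δσ = qBL/((B+z)(L+z)) = 224×3.5×7.9/((3.5+6.65)(7.9+6.65)) = 41.939 kPa
Final effective stress: σ'_f = σ'_0 + Δσ = 56.033 + 41.939 = 97.972 kPa.
Normally consolidated clay, so the full stress increment lies on the virgin compression line:
S_c = C_c·H/(1+e₀)·log₁₀(σ'_f/σ'_0) = 0.21×7.5/(1+1.18)×log₁₀(97.972/56.033)
    = 0.72248 × 0.24266 = 0.1753 m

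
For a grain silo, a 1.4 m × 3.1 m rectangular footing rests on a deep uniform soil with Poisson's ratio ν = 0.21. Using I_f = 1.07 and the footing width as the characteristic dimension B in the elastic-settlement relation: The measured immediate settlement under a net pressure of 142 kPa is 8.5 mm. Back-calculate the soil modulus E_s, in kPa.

E_s ≈ 23900 kPa

S_e = q·B·(1−ν²)/E_s · I_f  ⇒  E_s = q·B·(1−ν²)·I_f / S_e.
E_s = 142 × 1.4 × 0.9559 × 1.07 / 0.0085 = 23920 kPa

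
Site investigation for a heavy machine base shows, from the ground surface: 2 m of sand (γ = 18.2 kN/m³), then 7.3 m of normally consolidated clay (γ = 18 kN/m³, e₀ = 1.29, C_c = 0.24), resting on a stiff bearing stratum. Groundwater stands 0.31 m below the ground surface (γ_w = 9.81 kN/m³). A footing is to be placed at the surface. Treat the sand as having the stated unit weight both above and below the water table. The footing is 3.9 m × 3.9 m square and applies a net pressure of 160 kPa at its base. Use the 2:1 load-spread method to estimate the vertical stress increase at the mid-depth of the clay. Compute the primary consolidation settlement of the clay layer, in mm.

S_c ≈ 143 mm

Mid-depth of clay below the ground surface: z = 2 + 7.3/2 = 5.65 m.
Total vertical stress at mid-clay: σ_v = 18.2×2 + 18×3.65 = 102.1 kPa.
Pore pressure: u = 9.81×(5.65 − 0.31) = 52.385 kPa.
Initial effective stress: σ'_0 = σ_v − u = 102.1 − 52.385 = 49.715 kPa.
Stress increase at mid-clay by the 2:1 spreading method:
Δσ = qBL/((B+z)(L+z)) = 160×3.9×3.9/((3.9+5.65)(3.9+5.65)) = 26.683 kPa
Final effective stress: σ'_f = σ'_0 + Δσ = 49.715 + 26.683 = 76.398 kPa.
Normally consolidated clay, so the full stress increment lies on the virgin compression line:
S_c = C_c·H/(1+e₀)·log₁₀(σ'_f/σ'_0) = 0.24×7.3/(1+1.29)×log₁₀(76.398/49.715)
    = 0.76507 × 0.18659 = 0.1428 m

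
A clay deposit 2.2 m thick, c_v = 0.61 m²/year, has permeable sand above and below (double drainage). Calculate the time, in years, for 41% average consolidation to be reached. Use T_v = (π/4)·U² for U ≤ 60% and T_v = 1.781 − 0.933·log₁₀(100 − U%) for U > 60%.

Drainage path length: H_d = H/2 = 1.1 m (double drainage).
U ≤ 60%: T_v = (π/4)·U² = (π/4)×0.41² = 0.13203.
t = T_v·H_d²/c_v = 0.13203×1.1²/0.61 = 0.2619 years.

t ≈ 0.262 years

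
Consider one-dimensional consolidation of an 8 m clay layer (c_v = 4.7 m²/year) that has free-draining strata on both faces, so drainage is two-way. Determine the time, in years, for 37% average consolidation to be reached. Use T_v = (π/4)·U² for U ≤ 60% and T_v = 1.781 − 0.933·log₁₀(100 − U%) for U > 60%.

t ≈ 0.366 years

Drainage path length: H_d = H/2 = 4 m (double drainage).
U ≤ 60%: T_v = (π/4)·U² = (π/4)×0.37² = 0.10752.
t = T_v·H_d²/c_v = 0.10752×4²/4.7 = 0.366 years.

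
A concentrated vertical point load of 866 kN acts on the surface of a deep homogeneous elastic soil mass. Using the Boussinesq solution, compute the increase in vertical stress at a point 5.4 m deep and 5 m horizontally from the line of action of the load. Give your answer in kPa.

Δσ_z ≈ 3.02 kPa

Boussinesq vertical stress below a point load on an elastic half-space:
Δσ_z = 3P/(2πz²) · [1 + (r/z)²]^(−5/2)
r/z = 5/5.4 = 0.92593; [1+(r/z)²]^(−5/2) = 0.2127.
Δσ_z = 3×866/(2π×5.4²) × 0.2127 = 14.18 × 0.2127 = 3.016 kPa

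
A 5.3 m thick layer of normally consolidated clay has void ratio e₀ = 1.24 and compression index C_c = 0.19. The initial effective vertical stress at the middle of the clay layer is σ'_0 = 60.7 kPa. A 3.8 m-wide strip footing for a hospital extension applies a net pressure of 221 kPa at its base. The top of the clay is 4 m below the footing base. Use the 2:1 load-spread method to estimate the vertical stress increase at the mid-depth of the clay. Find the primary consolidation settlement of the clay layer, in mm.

Mid-depth of clay below the footing base: z = 4 + 5.3/2 = 6.65 m.
Stress increase at mid-clay by the 2:1 spreading method:
Δσ = qB/(B+z) = 221×3.8/(3.8+6.65) = 80.364 kPa
Final effective stress: σ'_f = σ'_0 + Δσ = 60.7 + 80.364 = 141.06 kPa.
Normally consolidated clay, so the full stress increment lies on the virgin compression line:
S_c = C_c·H/(1+e₀)·log₁₀(σ'_f/σ'_0) = 0.19×5.3/(1+1.24)×log₁₀(141.06/60.7)
    = 0.44955 × 0.36622 = 0.1646 m

S_c ≈ 165 mm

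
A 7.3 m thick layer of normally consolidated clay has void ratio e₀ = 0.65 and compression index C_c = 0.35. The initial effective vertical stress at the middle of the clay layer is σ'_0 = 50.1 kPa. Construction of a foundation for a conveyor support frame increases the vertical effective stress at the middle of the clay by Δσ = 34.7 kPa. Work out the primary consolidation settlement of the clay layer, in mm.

S_c ≈ 354 mm

Final effective stress: σ'_f = σ'_0 + Δσ = 50.1 + 34.7 = 84.8 kPa.
Normally consolidated clay, so the full stress increment lies on the virgin compression line:
S_c = C_c·H/(1+e₀)·log₁₀(σ'_f/σ'_0) = 0.35×7.3/(1+0.65)×log₁₀(84.8/50.1)
    = 1.5485 × 0.22856 = 0.3539 m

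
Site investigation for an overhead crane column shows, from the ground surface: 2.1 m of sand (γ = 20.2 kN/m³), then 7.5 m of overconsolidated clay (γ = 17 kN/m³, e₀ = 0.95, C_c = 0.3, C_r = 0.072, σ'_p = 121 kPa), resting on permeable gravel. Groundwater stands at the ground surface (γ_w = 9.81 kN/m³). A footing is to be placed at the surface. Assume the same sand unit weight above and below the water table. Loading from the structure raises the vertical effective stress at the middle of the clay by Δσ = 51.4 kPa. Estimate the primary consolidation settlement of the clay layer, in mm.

S_c ≈ 86.5 mm

Mid-depth of clay below the ground surface: z = 2.1 + 7.5/2 = 5.85 m.
Total vertical stress at mid-clay: σ_v = 20.2×2.1 + 17×3.75 = 106.17 kPa.
Pore pressure: u = 9.81×(5.85 − 0) = 57.389 kPa.
Initial effective stress: σ'_0 = σ_v − u = 106.17 − 57.389 = 48.781 kPa.
Final effective stress: σ'_f = 48.781 + 51.4 = 100.18 kPa.
σ'_f = 100.18 ≤ σ'_p = 121 kPa, so the clay remains overconsolidated and only the recompression index applies:
S_c = C_r·H/(1+e₀)·log₁₀(σ'_f/σ'_0) = 0.072×7.5/1.95×log₁₀(100.18/48.781)
    = 0.27693 × 0.31253 = 0.08655 m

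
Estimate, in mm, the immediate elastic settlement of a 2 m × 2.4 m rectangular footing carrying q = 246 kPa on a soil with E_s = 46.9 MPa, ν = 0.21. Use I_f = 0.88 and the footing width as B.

Immediate (elastic) settlement: S_e = q·B·(1−ν²)/E_s · I_f.
E_s = 46.9 MPa = 46900 kPa.
S_e = 246 × 2 × (1 − 0.21²) / 46900 × 0.88
    = 246 × 2 × 0.9559 / 46900 × 0.88
    = 0.008824 m = 8.824 mm

S_e ≈ 8.82 mm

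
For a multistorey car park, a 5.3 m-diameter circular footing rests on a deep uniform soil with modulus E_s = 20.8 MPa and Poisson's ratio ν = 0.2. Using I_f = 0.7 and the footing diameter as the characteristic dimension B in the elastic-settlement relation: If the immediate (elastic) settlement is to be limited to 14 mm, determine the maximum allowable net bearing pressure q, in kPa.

E_s = 20.8 MPa = 20800 kPa.
S_e = q·B·(1−ν²)/E_s · I_f  ⇒  q = S_e·E_s / (B·(1−ν²)·I_f).
q = 0.014 × 20800 / (5.3 × 0.96 × 0.7) = 81.76 kPa

q ≈ 81.8 kPa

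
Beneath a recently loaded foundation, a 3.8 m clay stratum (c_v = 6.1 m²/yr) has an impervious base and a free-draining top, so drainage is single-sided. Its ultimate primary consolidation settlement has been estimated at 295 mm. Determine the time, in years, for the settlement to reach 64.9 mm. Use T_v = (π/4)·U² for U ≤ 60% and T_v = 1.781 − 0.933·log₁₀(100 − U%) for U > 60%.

Drainage path length: H_d = H = 3.8 m (single drainage).
U = S(t)/S_ult = 64.9/295 = 0.22.
U ≤ 60%: T_v = (π/4)·U² = (π/4)×0.22² = 0.038013.
t = T_v·H_d²/c_v = 0.038013×3.8²/6.1 = 0.08998 years.

t ≈ 0.09 years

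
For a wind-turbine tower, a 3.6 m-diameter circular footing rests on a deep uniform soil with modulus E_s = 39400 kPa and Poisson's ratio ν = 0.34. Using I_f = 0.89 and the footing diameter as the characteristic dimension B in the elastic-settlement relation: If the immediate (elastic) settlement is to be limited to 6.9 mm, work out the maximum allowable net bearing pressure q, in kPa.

q ≈ 95.9 kPa

S_e = q·B·(1−ν²)/E_s · I_f  ⇒  q = S_e·E_s / (B·(1−ν²)·I_f).
q = 0.0069 × 39400 / (3.6 × 0.8844 × 0.89) = 95.94 kPa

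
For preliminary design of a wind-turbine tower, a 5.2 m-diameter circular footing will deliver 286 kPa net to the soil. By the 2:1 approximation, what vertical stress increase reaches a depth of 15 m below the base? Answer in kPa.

By the 2:1 method the load spreads at 1 horizontal : 2 vertical, so at depth z the loaded area has grown by z in each plan dimension:
Δσ ≈ qD²/(D+z)² = 286×5.2²/(5.2+15)² = 18.953 kPa

Δσ_z ≈ 19 kPa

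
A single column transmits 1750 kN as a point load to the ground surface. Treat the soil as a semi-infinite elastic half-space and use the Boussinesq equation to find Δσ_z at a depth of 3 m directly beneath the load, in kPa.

Δσ_z ≈ 92.8 kPa

Boussinesq vertical stress below a point load on an elastic half-space:
Δσ_z = 3P/(2πz²) · [1 + (r/z)²]^(−5/2)
r/z = 0/3 = 0; [1+(r/z)²]^(−5/2) = 1.
Δσ_z = 3×1750/(2π×3²) × 1 = 92.84 × 1 = 92.84 kPa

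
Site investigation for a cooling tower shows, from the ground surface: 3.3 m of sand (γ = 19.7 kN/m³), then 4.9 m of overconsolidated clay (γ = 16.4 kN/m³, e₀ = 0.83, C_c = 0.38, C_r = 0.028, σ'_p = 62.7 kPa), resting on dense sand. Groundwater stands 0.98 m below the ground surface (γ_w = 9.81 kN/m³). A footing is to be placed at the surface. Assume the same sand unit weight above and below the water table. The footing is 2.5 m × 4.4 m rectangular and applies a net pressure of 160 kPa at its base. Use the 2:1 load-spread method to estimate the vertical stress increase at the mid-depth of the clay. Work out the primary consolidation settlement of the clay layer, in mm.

Mid-depth of clay below the ground surface: z = 3.3 + 4.9/2 = 5.75 m.
Total vertical stress at mid-clay: σ_v = 19.7×3.3 + 16.4×2.45 = 105.19 kPa.
Pore pressure: u = 9.81×(5.75 − 0.98) = 46.794 kPa.
Initial effective stress: σ'_0 = σ_v − u = 105.19 − 46.794 = 58.396 kPa.
Stress increase at mid-clay by the 2:1 spreading method:
Δσ = qBL/((B+z)(L+z)) = 160×2.5×4.4/((2.5+5.75)(4.4+5.75)) = 21.018 kPa
Final effective stress: σ'_f = 58.396 + 21.018 = 79.414 kPa.
σ'_f = 79.414 > σ'_p = 62.7 kPa, so the stress path crosses the preconsolidation pressure — recompression up to σ'_p, then virgin compression beyond:
S_c = H/(1+e₀)·[C_r·log₁₀(σ'_p/σ'_0) + C_c·log₁₀(σ'_f/σ'_p)]
    = 4.9/1.83 × [0.028×log₁₀(62.7/58.396) + 0.38×log₁₀(79.414/62.7)]
    = 2.6776 × [0.00086476 + 0.038999] = 0.1067 m

S_c ≈ 107 mm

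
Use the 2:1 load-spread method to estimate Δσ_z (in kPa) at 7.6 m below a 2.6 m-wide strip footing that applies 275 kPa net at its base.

Δσ_z ≈ 70.1 kPa

By the 2:1 method the load spreads at 1 horizontal : 2 vertical, so at depth z the loaded area has grown by z in each plan dimension:
Δσ = qB/(B+z) = 275×2.6/(2.6+7.6) = 70.098 kPa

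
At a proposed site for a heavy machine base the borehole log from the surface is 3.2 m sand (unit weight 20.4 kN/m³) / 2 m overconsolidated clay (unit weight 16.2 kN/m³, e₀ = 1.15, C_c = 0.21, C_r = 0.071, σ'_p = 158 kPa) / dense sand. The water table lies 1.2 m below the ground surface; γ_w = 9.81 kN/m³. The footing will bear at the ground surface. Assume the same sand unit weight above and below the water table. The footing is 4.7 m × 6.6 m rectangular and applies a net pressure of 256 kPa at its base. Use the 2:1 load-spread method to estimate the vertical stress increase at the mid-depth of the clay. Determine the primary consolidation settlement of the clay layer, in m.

S_c ≈ 0.0273 m

Mid-depth of clay below the ground surface: z = 3.2 + 2/2 = 4.2 m.
Total vertical stress at mid-clay: σ_v = 20.4×3.2 + 16.2×1 = 81.48 kPa.
Pore pressure: u = 9.81×(4.2 − 1.2) = 29.43 kPa.
Initial effective stress: σ'_0 = σ_v − u = 81.48 − 29.43 = 52.05 kPa.
Stress increase at mid-clay by the 2:1 spreading method:
Δσ = qBL/((B+z)(L+z)) = 256×4.7×6.6/((4.7+4.2)(6.6+4.2)) = 82.617 kPa
Final effective stress: σ'_f = 52.05 + 82.617 = 134.67 kPa.
σ'_f = 134.67 ≤ σ'_p = 158 kPa, so the clay remains overconsolidated and only the recompression index applies:
S_c = C_r·H/(1+e₀)·log₁₀(σ'_f/σ'_0) = 0.071×2/2.15×log₁₀(134.67/52.05)
    = 0.066046 × 0.41285 = 0.02727 m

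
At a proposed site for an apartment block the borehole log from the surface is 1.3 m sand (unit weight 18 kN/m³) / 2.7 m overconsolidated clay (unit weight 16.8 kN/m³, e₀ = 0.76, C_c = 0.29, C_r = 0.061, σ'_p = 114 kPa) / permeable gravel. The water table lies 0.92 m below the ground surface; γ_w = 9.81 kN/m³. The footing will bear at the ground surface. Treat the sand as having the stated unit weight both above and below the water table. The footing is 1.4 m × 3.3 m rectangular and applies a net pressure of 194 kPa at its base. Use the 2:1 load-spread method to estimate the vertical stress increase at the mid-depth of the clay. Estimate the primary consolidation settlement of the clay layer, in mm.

S_c ≈ 33.5 mm

Mid-depth of clay below the ground surface: z = 1.3 + 2.7/2 = 2.65 m.
Total vertical stress at mid-clay: σ_v = 18×1.3 + 16.8×1.35 = 46.08 kPa.
Pore pressure: u = 9.81×(2.65 − 0.92) = 16.971 kPa.
Initial effective stress: σ'_0 = σ_v − u = 46.08 − 16.971 = 29.109 kPa.
Stress increase at mid-clay by the 2:1 spreading method:
Δσ = qBL/((B+z)(L+z)) = 194×1.4×3.3/((1.4+2.65)(3.3+2.65)) = 37.194 kPa
Final effective stress: σ'_f = 29.109 + 37.194 = 66.303 kPa.
σ'_f = 66.303 ≤ σ'_p = 114 kPa, so the clay remains overconsolidated and only the recompression index applies:
S_c = C_r·H/(1+e₀)·log₁₀(σ'_f/σ'_0) = 0.061×2.7/1.76×log₁₀(66.303/29.109)
    = 0.09358 × 0.35751 = 0.03346 m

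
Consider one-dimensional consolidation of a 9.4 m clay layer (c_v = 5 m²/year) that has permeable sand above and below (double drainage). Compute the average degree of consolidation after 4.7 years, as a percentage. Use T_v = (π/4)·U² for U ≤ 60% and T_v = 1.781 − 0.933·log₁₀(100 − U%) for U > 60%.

Drainage path length: H_d = H/2 = 4.7 m (double drainage).
T_v = c_v·t/H_d² = 5×4.7/4.7² = 1.0638.
T_v = 1.0638 corresponds to the U > 60% branch:
U = 1 − 10^((1.781 − T_v)/0.933)/100 = 0.9413

U ≈ 94.1 %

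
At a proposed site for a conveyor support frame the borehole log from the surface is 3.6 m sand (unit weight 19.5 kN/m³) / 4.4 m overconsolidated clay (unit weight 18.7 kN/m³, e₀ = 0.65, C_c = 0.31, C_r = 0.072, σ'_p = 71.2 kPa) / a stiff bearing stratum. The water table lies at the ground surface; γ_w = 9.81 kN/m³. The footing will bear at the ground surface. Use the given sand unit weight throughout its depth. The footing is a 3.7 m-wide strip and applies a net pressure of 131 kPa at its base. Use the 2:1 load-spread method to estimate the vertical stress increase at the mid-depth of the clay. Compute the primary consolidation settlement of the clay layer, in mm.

Mid-depth of clay below the ground surface: z = 3.6 + 4.4/2 = 5.8 m.
Total vertical stress at mid-clay: σ_v = 19.5×3.6 + 18.7×2.2 = 111.34 kPa.
Pore pressure: u = 9.81×(5.8 − 0) = 56.898 kPa.
Initial effective stress: σ'_0 = σ_v − u = 111.34 − 56.898 = 54.442 kPa.
Stress increase at mid-clay by the 2:1 spreading method:
Δσ = qB/(B+z) = 131×3.7/(3.7+5.8) = 51.021 kPa
Final effective stress: σ'_f = 54.442 + 51.021 = 105.46 kPa.
σ'_f = 105.46 > σ'_p = 71.2 kPa, so the stress path crosses the preconsolidation pressure — recompression up to σ'_p, then virgin compression beyond:
S_c = H/(1+e₀)·[C_r·log₁₀(σ'_p/σ'_0) + C_c·log₁₀(σ'_f/σ'_p)]
    = 4.4/1.65 × [0.072×log₁₀(71.2/54.442) + 0.31×log₁₀(105.46/71.2)]
    = 2.6667 × [0.0083913 + 0.052888] = 0.1634 m

S_c ≈ 163 mm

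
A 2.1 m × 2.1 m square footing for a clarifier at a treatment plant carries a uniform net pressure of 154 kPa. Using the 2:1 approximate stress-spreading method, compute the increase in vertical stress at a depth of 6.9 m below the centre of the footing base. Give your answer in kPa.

By the 2:1 method the load spreads at 1 horizontal : 2 vertical, so at depth z the loaded area has grown by z in each plan dimension:
Δσ = qBL/((B+z)(L+z)) = 154×2.1×2.1/((2.1+6.9)(2.1+6.9)) = 8.3844 kPa

Δσ_z ≈ 8.38 kPa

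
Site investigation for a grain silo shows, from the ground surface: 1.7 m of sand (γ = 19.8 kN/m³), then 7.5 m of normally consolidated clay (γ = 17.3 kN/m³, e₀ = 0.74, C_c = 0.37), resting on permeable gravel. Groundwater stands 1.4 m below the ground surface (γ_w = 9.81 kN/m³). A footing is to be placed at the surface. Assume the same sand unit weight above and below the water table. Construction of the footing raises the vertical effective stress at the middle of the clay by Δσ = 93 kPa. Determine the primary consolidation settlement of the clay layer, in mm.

S_c ≈ 657 mm

Mid-depth of clay below the ground surface: z = 1.7 + 7.5/2 = 5.45 m.
Total vertical stress at mid-clay: σ_v = 19.8×1.7 + 17.3×3.75 = 98.535 kPa.
Pore pressure: u = 9.81×(5.45 − 1.4) = 39.73 kPa.
Initial effective stress: σ'_0 = σ_v − u = 98.535 − 39.73 = 58.805 kPa.
Final effective stress: σ'_f = σ'_0 + Δσ = 58.805 + 93 = 151.81 kPa.
Normally consolidated clay, so the full stress increment lies on the virgin compression line:
S_c = C_c·H/(1+e₀)·log₁₀(σ'_f/σ'_0) = 0.37×7.5/(1+0.74)×log₁₀(151.81/58.805)
    = 1.5948 × 0.41189 = 0.6569 m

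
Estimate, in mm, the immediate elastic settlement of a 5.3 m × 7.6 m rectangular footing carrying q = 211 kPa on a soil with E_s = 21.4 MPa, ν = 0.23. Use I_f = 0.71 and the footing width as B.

Immediate (elastic) settlement: S_e = q·B·(1−ν²)/E_s · I_f.
E_s = 21.4 MPa = 21400 kPa.
S_e = 211 × 5.3 × (1 − 0.23²) / 21400 × 0.71
    = 211 × 5.3 × 0.9471 / 21400 × 0.71
    = 0.03514 m = 35.14 mm

S_e ≈ 35.1 mm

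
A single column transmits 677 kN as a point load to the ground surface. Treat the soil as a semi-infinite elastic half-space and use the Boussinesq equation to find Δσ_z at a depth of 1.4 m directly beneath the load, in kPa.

Δσ_z ≈ 165 kPa

Boussinesq vertical stress below a point load on an elastic half-space:
Δσ_z = 3P/(2πz²) · [1 + (r/z)²]^(−5/2)
r/z = 0/1.4 = 0; [1+(r/z)²]^(−5/2) = 1.
Δσ_z = 3×677/(2π×1.4²) × 1 = 164.92 × 1 = 164.9 kPa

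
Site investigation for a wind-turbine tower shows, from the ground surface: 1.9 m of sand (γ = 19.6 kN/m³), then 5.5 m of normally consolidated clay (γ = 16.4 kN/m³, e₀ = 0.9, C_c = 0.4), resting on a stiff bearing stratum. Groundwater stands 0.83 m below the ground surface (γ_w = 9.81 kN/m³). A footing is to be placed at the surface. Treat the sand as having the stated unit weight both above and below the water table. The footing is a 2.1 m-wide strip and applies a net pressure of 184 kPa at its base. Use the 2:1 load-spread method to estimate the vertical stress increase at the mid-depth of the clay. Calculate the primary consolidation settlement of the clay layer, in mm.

S_c ≈ 414 mm

Mid-depth of clay below the ground surface: z = 1.9 + 5.5/2 = 4.65 m.
Total vertical stress at mid-clay: σ_v = 19.6×1.9 + 16.4×2.75 = 82.34 kPa.
Pore pressure: u = 9.81×(4.65 − 0.83) = 37.474 kPa.
Initial effective stress: σ'_0 = σ_v − u = 82.34 − 37.474 = 44.866 kPa.
Stress increase at mid-clay by the 2:1 spreading method:
Δσ = qB/(B+z) = 184×2.1/(2.1+4.65) = 57.244 kPa
Final effective stress: σ'_f = σ'_0 + Δσ = 44.866 + 57.244 = 102.11 kPa.
Normally consolidated clay, so the full stress increment lies on the virgin compression line:
S_c = C_c·H/(1+e₀)·log₁₀(σ'_f/σ'_0) = 0.4×5.5/(1+0.9)×log₁₀(102.11/44.866)
    = 1.1579 × 0.35715 = 0.4135 m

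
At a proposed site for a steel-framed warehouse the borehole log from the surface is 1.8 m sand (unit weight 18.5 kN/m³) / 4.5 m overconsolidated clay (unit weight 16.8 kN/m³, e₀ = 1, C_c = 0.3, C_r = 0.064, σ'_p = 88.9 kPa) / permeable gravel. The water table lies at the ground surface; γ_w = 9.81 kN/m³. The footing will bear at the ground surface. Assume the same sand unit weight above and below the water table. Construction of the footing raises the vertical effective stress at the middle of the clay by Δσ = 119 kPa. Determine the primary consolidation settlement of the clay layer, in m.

Mid-depth of clay below the ground surface: z = 1.8 + 4.5/2 = 4.05 m.
Total vertical stress at mid-clay: σ_v = 18.5×1.8 + 16.8×2.25 = 71.1 kPa.
Pore pressure: u = 9.81×(4.05 − 0) = 39.73 kPa.
Initial effective stress: σ'_0 = σ_v − u = 71.1 − 39.73 = 31.37 kPa.
Final effective stress: σ'_f = 31.37 + 119 = 150.37 kPa.
σ'_f = 150.37 > σ'_p = 88.9 kPa, so the stress path crosses the preconsolidation pressure — recompression up to σ'_p, then virgin compression beyond:
S_c = H/(1+e₀)·[C_r·log₁₀(σ'_p/σ'_0) + C_c·log₁₀(σ'_f/σ'_p)]
    = 4.5/2 × [0.064×log₁₀(88.9/31.37) + 0.3×log₁₀(150.37/88.9)]
    = 2.25 × [0.028953 + 0.068478] = 0.2192 m

S_c ≈ 0.219 m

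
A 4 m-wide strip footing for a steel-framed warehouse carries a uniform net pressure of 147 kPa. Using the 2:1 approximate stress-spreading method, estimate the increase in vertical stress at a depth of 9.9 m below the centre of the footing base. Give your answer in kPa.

Δσ_z ≈ 42.3 kPa

By the 2:1 method the load spreads at 1 horizontal : 2 vertical, so at depth z the loaded area has grown by z in each plan dimension:
Δσ = qB/(B+z) = 147×4/(4+9.9) = 42.302 kPa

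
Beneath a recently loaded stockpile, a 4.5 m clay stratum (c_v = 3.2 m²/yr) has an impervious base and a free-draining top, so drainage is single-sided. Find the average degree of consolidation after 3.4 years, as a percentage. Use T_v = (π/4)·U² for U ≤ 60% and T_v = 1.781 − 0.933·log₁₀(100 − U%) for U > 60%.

U ≈ 78.5 %

Drainage path length: H_d = H = 4.5 m (single drainage).
T_v = c_v·t/H_d² = 3.2×3.4/4.5² = 0.53728.
T_v = 0.53728 corresponds to the U > 60% branch:
U = 1 − 10^((1.781 − T_v)/0.933)/100 = 0.7847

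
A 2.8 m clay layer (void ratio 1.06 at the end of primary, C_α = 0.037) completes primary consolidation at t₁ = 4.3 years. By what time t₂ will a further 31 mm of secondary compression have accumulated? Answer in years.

t₂ ≈ 17.8 years

S_s = C_α·H/(1+e_p)·log₁₀(t₂/t₁) ⇒ log₁₀(t₂/t₁) = S_s·(1+e_p)/(C_α·H).
log₁₀(t₂/t₁) = 0.031 × (1+1.06) / (0.037×2.8) = 0.6164
t₂ = t₁ × 10^0.6164 = 4.3 × 4.134 = 17.78 years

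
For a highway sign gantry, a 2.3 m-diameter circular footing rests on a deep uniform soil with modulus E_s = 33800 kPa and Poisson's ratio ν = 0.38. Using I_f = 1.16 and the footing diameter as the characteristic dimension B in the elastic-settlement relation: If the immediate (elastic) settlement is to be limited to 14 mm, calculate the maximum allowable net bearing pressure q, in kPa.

q ≈ 207 kPa

S_e = q·B·(1−ν²)/E_s · I_f  ⇒  q = S_e·E_s / (B·(1−ν²)·I_f).
q = 0.014 × 33800 / (2.3 × 0.8556 × 1.16) = 207.3 kPa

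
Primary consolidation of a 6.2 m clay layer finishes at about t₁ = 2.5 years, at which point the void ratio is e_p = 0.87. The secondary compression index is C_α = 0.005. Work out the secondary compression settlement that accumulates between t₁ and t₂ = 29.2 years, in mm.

S_s ≈ 17.7 mm

Secondary compression: S_s = C_α·H/(1+e_p)·log₁₀(t₂/t₁)
S_s = 0.005×6.2/(1+0.87)×log₁₀(29.2/2.5)
    = 0.01658 × 1.067 = 0.0177 m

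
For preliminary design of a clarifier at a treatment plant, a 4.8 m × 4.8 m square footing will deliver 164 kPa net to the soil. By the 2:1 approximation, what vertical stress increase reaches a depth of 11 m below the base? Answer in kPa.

Δσ_z ≈ 15.1 kPa

By the 2:1 method the load spreads at 1 horizontal : 2 vertical, so at depth z the loaded area has grown by z in each plan dimension:
Δσ = qBL/((B+z)(L+z)) = 164×4.8×4.8/((4.8+11)(4.8+11)) = 15.136 kPa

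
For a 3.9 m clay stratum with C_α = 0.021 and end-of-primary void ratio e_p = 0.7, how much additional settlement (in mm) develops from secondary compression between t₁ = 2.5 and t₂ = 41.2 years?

S_s ≈ 58.6 mm

Secondary compression: S_s = C_α·H/(1+e_p)·log₁₀(t₂/t₁)
S_s = 0.021×3.9/(1+0.7)×log₁₀(41.2/2.5)
    = 0.04818 × 1.217 = 0.05863 m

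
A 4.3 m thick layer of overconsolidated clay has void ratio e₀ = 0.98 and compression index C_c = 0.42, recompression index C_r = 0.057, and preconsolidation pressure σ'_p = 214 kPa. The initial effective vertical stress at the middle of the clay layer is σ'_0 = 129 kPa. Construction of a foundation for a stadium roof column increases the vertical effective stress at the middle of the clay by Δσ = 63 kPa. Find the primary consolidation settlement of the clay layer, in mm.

S_c ≈ 21.4 mm

Final effective stress: σ'_f = 129 + 63 = 192 kPa.
σ'_f = 192 ≤ σ'_p = 214 kPa, so the clay remains overconsolidated and only the recompression index applies:
S_c = C_r·H/(1+e₀)·log₁₀(σ'_f/σ'_0) = 0.057×4.3/1.98×log₁₀(192/129)
    = 0.12379 × 0.17271 = 0.02138 m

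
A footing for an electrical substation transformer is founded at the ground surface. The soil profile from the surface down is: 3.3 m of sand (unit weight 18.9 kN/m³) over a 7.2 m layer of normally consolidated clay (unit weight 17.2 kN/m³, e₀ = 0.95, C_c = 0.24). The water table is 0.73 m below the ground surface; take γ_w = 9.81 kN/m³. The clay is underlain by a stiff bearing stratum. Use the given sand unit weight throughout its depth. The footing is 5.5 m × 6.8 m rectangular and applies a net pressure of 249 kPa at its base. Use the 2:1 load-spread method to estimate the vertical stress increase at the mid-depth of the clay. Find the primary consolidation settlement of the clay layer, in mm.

S_c ≈ 239 mm

Mid-depth of clay below the ground surface: z = 3.3 + 7.2/2 = 6.9 m.
Total vertical stress at mid-clay: σ_v = 18.9×3.3 + 17.2×3.6 = 124.29 kPa.
Pore pressure: u = 9.81×(6.9 − 0.73) = 60.528 kPa.
Initial effective stress: σ'_0 = σ_v − u = 124.29 − 60.528 = 63.762 kPa.
Stress increase at mid-clay by the 2:1 spreading method:
Δσ = qBL/((B+z)(L+z)) = 249×5.5×6.8/((5.5+6.9)(6.8+6.9)) = 54.819 kPa
Final effective stress: σ'_f = σ'_0 + Δσ = 63.762 + 54.819 = 118.58 kPa.
Normally consolidated clay, so the full stress increment lies on the virgin compression line:
S_c = C_c·H/(1+e₀)·log₁₀(σ'_f/σ'_0) = 0.24×7.2/(1+0.95)×log₁₀(118.58/63.762)
    = 0.88615 × 0.26945 = 0.2388 m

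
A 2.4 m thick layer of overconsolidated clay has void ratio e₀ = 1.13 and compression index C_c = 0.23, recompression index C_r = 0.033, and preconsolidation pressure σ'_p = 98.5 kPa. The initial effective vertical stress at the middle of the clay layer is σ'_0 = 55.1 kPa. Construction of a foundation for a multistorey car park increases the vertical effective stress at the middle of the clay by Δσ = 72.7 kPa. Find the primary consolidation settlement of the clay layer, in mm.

Final effective stress: σ'_f = 55.1 + 72.7 = 127.8 kPa.
σ'_f = 127.8 > σ'_p = 98.5 kPa, so the stress path crosses the preconsolidation pressure — recompression up to σ'_p, then virgin compression beyond:
S_c = H/(1+e₀)·[C_r·log₁₀(σ'_p/σ'_0) + C_c·log₁₀(σ'_f/σ'_p)]
    = 2.4/2.13 × [0.033×log₁₀(98.5/55.1) + 0.23×log₁₀(127.8/98.5)]
    = 1.1268 × [0.0083254 + 0.026012] = 0.03869 m

S_c ≈ 38.7 mm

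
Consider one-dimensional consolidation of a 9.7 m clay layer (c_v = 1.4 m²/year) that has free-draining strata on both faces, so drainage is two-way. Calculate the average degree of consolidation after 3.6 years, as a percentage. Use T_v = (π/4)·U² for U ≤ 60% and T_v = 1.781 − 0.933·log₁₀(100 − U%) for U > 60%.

U ≈ 52.2 %

Drainage path length: H_d = H/2 = 4.85 m (double drainage).
T_v = c_v·t/H_d² = 1.4×3.6/4.85² = 0.21426.
T_v = 0.21426 corresponds to the U ≤ 60% branch:
U = √(4T_v/π) = 0.5223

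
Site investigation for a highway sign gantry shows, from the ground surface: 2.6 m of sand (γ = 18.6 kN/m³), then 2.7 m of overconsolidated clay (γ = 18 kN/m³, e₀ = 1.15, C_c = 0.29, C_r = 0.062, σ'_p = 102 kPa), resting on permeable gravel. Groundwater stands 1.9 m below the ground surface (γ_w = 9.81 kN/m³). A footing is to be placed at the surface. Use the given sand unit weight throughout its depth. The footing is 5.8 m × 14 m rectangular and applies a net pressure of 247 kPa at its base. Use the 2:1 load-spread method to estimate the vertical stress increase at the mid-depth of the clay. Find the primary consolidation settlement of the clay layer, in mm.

S_c ≈ 101 mm

Mid-depth of clay below the ground surface: z = 2.6 + 2.7/2 = 3.95 m.
Total vertical stress at mid-clay: σ_v = 18.6×2.6 + 18×1.35 = 72.66 kPa.
Pore pressure: u = 9.81×(3.95 − 1.9) = 20.11 kPa.
Initial effective stress: σ'_0 = σ_v − u = 72.66 − 20.11 = 52.55 kPa.
Stress increase at mid-clay by the 2:1 spreading method:
Δσ = qBL/((B+z)(L+z)) = 247×5.8×14/((5.8+3.95)(14+3.95)) = 114.6 kPa
Final effective stress: σ'_f = 52.55 + 114.6 = 167.15 kPa.
σ'_f = 167.15 > σ'_p = 102 kPa, so the stress path crosses the preconsolidation pressure — recompression up to σ'_p, then virgin compression beyond:
S_c = H/(1+e₀)·[C_r·log₁₀(σ'_p/σ'_0) + C_c·log₁₀(σ'_f/σ'_p)]
    = 2.7/2.15 × [0.062×log₁₀(102/52.55) + 0.29×log₁₀(167.15/102)]
    = 1.2558 × [0.017858 + 0.062207] = 0.1005 m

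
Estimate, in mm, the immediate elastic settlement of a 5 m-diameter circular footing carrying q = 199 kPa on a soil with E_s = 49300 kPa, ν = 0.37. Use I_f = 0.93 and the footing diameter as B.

S_e ≈ 16.2 mm

Immediate (elastic) settlement: S_e = q·B·(1−ν²)/E_s · I_f.
S_e = 199 × 5 × (1 − 0.37²) / 49300 × 0.93
    = 199 × 5 × 0.8631 / 49300 × 0.93
    = 0.0162 m = 16.2 mm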